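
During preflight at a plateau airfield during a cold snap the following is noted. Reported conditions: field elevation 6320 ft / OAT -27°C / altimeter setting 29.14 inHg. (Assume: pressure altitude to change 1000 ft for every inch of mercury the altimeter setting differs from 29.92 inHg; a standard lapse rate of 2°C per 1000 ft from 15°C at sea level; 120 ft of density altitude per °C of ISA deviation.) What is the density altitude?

3764 ft

Pressure altitude = 6320 + (29.92 − 29.14) × 1000 = 6320 + (+780) = 7100 ft.
ISA temperature at 7100 ft = 15 − 2 × (7100/1000) = 0.8°C.
ISA deviation = -27 − 0.8 = -27.8°C.
Density altitude = 7100 + 120 × (-27.8) = 3764 ft.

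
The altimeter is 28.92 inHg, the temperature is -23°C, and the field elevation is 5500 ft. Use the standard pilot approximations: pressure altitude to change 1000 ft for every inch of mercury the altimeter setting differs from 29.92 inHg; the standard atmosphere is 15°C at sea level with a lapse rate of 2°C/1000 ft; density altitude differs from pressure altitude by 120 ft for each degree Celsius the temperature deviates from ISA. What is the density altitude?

Pressure altitude = 5500 + (29.92 − 28.92) × 1000 = 5500 + (+1000) = 6500 ft.
ISA temperature at 6500 ft = 15 − 2 × (6500/1000) = 2°C.
ISA deviation = -23 − 2 = -25°C.
Density altitude = 6500 + 120 × (-25) = 3500 ft.

3500 ft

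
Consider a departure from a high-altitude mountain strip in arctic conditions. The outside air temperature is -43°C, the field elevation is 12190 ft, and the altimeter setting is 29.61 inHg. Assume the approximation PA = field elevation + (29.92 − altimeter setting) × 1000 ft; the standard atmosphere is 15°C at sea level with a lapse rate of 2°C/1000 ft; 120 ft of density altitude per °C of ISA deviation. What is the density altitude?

Pressure altitude = 12190 + (29.92 − 29.61) × 1000 = 12190 + (+310) = 12500 ft.
ISA temperature at 12500 ft = 15 − 2 × (12500/1000) = -10°C.
ISA deviation = -43 − (-10) = -33°C.
Density altitude = 12500 + 120 × (-33) = 8540 ft.

8540 ft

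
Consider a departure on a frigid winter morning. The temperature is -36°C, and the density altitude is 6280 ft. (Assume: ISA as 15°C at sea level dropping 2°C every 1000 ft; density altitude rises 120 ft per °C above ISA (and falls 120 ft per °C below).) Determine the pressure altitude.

10000 ft

DA = PA + 120 × (OAT − (15 − 2·PA/1000)) = PA + 120·OAT − 1800 + 0.24·PA = 1.24·PA + 120·OAT − 1800.
So 1.24·PA = 6280 − 120 × (-36) + 1800 = 12400.
PA = 12400 / 1.24 = 10000 ft.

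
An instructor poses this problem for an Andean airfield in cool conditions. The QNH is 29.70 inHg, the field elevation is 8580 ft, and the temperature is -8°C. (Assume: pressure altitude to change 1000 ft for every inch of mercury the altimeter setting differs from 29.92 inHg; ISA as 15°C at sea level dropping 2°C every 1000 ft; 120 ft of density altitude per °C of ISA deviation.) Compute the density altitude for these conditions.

8152 ft

Pressure altitude = 8580 + (29.92 − 29.70) × 1000 = 8580 + (+220) = 8800 ft.
ISA temperature at 8800 ft = 15 − 2 × (8800/1000) = -2.6°C.
ISA deviation = -8 − (-2.6) = -5.4°C.
Density altitude = 8800 + 120 × (-5.4) = 8152 ft.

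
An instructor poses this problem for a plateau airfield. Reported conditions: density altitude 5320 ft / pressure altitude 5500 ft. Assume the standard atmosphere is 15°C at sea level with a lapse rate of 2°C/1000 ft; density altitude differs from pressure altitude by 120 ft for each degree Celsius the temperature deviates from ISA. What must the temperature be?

Density altitude − pressure altitude = 5320 − 5500 = -180 ft.
At 120 ft/°C that is an ISA deviation of -180/120 = -1.5°C.
ISA temperature at 5500 ft = 15 − 2 × (5500/1000) = 4°C.
OAT = ISA + deviation = 4 + (-1.5) = 2.5°C.

2.5°C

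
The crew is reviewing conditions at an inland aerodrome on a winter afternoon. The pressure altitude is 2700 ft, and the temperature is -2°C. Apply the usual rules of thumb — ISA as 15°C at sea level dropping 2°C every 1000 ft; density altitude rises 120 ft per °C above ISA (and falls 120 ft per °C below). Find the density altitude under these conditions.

1308 ft

ISA temperature at 2700 ft = 15 − 2 × (2700/1000) = 9.6°C.
ISA deviation = -2 − 9.6 = -11.6°C.
Density altitude = 2700 + 120 × (-11.6) = 2700 + (-1392) = 1308 ft.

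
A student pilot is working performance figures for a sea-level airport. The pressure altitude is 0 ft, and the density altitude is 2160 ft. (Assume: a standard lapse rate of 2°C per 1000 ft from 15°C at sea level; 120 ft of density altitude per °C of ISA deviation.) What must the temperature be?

Density altitude − pressure altitude = 2160 − 0 = +2160 ft.
At 120 ft/°C that is an ISA deviation of 2160/120 = +18°C.
ISA temperature at 0 ft = 15 − 2 × (0/1000) = 15°C.
OAT = ISA + deviation = 15 + (+18) = 33°C.

33°C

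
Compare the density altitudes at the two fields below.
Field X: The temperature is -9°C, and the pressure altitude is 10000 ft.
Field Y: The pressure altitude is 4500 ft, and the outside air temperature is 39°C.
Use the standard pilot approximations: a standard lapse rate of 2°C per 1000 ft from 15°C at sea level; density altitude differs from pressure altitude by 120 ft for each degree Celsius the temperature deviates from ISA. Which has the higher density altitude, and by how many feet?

Field X by 1060 ft

Field X: ISA temp = -5°C, deviation -4°C, DA = 10000 + 120 × (-4) = 9520 ft.
Field Y: ISA temp = 6°C, deviation +33°C, DA = 4500 + 120 × 33 = 8460 ft.
Field X is higher by 9520 − 8460 = 1060 ft.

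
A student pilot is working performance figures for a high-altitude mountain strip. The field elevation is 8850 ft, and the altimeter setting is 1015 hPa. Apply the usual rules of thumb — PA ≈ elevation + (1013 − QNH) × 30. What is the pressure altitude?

8790 ft

Pressure correction = (1013 − 1015) × 30 = -60 ft.
Pressure altitude = 8850 + (-60) = 8790 ft.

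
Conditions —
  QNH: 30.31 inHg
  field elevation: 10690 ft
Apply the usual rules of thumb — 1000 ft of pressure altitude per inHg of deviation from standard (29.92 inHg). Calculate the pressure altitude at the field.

Pressure correction = (29.92 − 30.31) × 1000 = -390 ft.
Pressure altitude = 10690 + (-390) = 10300 ft.

10300 ft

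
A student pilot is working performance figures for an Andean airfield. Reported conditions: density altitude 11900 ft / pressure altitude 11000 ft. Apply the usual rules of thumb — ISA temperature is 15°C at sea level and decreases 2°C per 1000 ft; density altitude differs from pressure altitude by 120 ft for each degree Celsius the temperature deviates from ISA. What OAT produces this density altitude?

0.5°C

Density altitude − pressure altitude = 11900 − 11000 = +900 ft.
At 120 ft/°C that is an ISA deviation of 900/120 = +7.5°C.
ISA temperature at 11000 ft = 15 − 2 × (11000/1000) = -7°C.
OAT = ISA + deviation = -7 + (+7.5) = 0.5°C.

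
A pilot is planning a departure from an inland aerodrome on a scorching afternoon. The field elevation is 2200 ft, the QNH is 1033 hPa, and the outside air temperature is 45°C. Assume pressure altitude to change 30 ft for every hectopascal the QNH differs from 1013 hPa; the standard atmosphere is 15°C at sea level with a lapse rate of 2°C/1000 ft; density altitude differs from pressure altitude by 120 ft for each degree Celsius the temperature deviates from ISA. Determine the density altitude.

Pressure altitude = 2200 + (1013 − 1033) × 30 = 2200 + (-600) = 1600 ft.
ISA temperature at 1600 ft = 15 − 2 × (1600/1000) = 11.8°C.
ISA deviation = 45 − 11.8 = +33.2°C.
Density altitude = 1600 + 120 × (33.2) = 5584 ft.

5584 ft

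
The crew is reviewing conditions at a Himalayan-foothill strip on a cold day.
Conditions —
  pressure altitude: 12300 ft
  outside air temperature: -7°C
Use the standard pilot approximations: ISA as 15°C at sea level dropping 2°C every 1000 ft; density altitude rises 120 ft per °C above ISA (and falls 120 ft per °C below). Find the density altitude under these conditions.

12612 ft

ISA temperature at 12300 ft = 15 − 2 × (12300/1000) = -9.6°C.
ISA deviation = -7 − (-9.6) = +2.6°C.
Density altitude = 12300 + 120 × (2.6) = 12300 + (+312) = 12612 ft.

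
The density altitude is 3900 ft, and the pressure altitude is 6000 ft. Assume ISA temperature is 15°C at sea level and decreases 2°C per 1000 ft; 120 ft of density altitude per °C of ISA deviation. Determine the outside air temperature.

-14.5°C

Density altitude − pressure altitude = 3900 − 6000 = -2100 ft.
At 120 ft/°C that is an ISA deviation of -2100/120 = -17.5°C.
ISA temperature at 6000 ft = 15 − 2 × (6000/1000) = 3°C.
OAT = ISA + deviation = 3 + (-17.5) = -14.5°C.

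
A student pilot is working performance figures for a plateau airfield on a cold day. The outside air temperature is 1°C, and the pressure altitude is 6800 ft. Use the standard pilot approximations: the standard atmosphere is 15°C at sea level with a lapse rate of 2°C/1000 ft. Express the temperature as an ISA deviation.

ISA-0.4°C

ISA temperature at 6800 ft = 15 − 2 × (6800/1000) = 1.4°C.
Deviation = OAT − ISA = 1 − 1.4 = -0.4°C.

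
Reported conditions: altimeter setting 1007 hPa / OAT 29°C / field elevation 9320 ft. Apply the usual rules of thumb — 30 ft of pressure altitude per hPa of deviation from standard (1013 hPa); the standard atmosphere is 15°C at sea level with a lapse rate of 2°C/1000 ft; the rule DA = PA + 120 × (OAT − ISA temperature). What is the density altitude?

13460 ft

Pressure altitude = 9320 + (1013 − 1007) × 30 = 9320 + (+180) = 9500 ft.
ISA temperature at 9500 ft = 15 − 2 × (9500/1000) = -4°C.
ISA deviation = 29 − (-4) = +33°C.
Density altitude = 9500 + 120 × (33) = 13460 ft.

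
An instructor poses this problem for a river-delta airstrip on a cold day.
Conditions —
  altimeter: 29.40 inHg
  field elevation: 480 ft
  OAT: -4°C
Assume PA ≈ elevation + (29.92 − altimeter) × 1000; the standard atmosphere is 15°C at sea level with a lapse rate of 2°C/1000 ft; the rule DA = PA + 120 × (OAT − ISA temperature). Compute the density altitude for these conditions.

Pressure altitude = 480 + (29.92 − 29.40) × 1000 = 480 + (+520) = 1000 ft.
ISA temperature at 1000 ft = 15 − 2 × (1000/1000) = 13°C.
ISA deviation = -4 − 13 = -17°C.
Density altitude = 1000 + 120 × (-17) = -1040 ft.

-1040 ft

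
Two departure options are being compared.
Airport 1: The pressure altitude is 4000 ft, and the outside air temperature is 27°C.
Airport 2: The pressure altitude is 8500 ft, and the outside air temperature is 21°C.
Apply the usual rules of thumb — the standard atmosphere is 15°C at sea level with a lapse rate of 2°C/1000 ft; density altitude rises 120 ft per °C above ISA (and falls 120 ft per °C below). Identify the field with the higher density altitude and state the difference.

Airport 2 by 4860 ft

Airport 1: ISA temp = 7°C, deviation +20°C, DA = 4000 + 120 × 20 = 6400 ft.
Airport 2: ISA temp = -2°C, deviation +23°C, DA = 8500 + 120 × 23 = 11260 ft.
Airport 2 is higher by 11260 − 6400 = 4860 ft.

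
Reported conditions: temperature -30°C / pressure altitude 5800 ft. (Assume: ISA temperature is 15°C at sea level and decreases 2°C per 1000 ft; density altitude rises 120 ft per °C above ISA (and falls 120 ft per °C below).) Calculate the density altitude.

ISA temperature at 5800 ft = 15 − 2 × (5800/1000) = 3.4°C.
ISA deviation = -30 − 3.4 = -33.4°C.
Density altitude = 5800 + 120 × (-33.4) = 5800 + (-4008) = 1792 ft.

1792 ft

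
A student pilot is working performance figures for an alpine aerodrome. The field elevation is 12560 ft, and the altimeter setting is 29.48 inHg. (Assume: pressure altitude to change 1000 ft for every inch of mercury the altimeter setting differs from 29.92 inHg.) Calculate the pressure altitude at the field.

Pressure correction = (29.92 − 29.48) × 1000 = +440 ft.
Pressure altitude = 12560 + (+440) = 13000 ft.

13000 ft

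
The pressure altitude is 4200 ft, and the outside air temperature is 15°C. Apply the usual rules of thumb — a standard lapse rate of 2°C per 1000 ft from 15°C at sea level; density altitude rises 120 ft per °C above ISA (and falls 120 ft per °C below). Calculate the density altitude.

5208 ft

ISA temperature at 4200 ft = 15 − 2 × (4200/1000) = 6.6°C.
ISA deviation = 15 − 6.6 = +8.4°C.
Density altitude = 4200 + 120 × (8.4) = 4200 + (+1008) = 5208 ft.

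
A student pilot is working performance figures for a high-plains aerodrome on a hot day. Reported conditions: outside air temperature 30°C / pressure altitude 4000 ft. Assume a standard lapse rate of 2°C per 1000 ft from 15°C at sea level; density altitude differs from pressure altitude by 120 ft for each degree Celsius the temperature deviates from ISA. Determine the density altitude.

6760 ft

ISA temperature at 4000 ft = 15 − 2 × (4000/1000) = 7°C.
ISA deviation = 30 − 7 = +23°C.
Density altitude = 4000 + 120 × (23) = 4000 + (+2760) = 6760 ft.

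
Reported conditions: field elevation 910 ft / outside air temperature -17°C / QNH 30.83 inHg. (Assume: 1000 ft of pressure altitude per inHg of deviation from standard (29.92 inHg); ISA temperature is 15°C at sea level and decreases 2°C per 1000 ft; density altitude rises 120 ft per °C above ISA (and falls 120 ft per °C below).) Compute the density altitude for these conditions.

-3840 ft

Pressure altitude = 910 + (29.92 − 30.83) × 1000 = 910 + (-910) = 0 ft.
ISA temperature at 0 ft = 15 − 2 × (0/1000) = 15°C.
ISA deviation = -17 − 15 = -32°C.
Density altitude = 0 + 120 × (-32) = -3840 ft.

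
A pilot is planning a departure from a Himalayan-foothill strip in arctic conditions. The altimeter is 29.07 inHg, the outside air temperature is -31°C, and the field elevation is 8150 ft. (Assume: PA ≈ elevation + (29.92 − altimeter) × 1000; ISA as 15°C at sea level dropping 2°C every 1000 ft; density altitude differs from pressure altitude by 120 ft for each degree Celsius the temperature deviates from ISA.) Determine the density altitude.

5640 ft

Pressure altitude = 8150 + (29.92 − 29.07) × 1000 = 8150 + (+850) = 9000 ft.
ISA temperature at 9000 ft = 15 − 2 × (9000/1000) = -3°C.
ISA deviation = -31 − (-3) = -28°C.
Density altitude = 9000 + 120 × (-28) = 5640 ft.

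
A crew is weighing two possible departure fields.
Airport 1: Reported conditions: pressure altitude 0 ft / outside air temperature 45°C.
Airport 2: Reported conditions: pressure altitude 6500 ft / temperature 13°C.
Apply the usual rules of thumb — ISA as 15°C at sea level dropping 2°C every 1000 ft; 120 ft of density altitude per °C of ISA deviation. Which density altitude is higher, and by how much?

Airport 1: ISA temp = 15°C, deviation +30°C, DA = 0 + 120 × 30 = 3600 ft.
Airport 2: ISA temp = 2°C, deviation +11°C, DA = 6500 + 120 × 11 = 7820 ft.
Airport 2 is higher by 7820 − 3600 = 4220 ft.

Airport 2 by 4220 ft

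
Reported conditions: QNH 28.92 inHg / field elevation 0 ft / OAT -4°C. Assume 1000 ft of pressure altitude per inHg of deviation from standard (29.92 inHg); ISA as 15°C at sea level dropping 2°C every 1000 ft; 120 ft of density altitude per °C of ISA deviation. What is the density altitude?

Pressure altitude = 0 + (29.92 − 28.92) × 1000 = 0 + (+1000) = 1000 ft.
ISA temperature at 1000 ft = 15 − 2 × (1000/1000) = 13°C.
ISA deviation = -4 − 13 = -17°C.
Density altitude = 1000 + 120 × (-17) = -1040 ft.

-1040 ft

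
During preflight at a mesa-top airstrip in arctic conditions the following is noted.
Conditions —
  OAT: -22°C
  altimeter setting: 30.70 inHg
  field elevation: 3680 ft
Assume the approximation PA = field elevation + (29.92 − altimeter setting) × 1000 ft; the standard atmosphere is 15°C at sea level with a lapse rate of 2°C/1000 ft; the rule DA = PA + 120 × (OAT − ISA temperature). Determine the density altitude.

Pressure altitude = 3680 + (29.92 − 30.70) × 1000 = 3680 + (-780) = 2900 ft.
ISA temperature at 2900 ft = 15 − 2 × (2900/1000) = 9.2°C.
ISA deviation = -22 − 9.2 = -31.2°C.
Density altitude = 2900 + 120 × (-31.2) = -844 ft.

-844 ft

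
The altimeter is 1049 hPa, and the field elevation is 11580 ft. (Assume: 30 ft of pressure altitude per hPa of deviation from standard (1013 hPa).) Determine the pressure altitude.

Pressure correction = (1013 − 1049) × 30 = -1080 ft.
Pressure altitude = 11580 + (-1080) = 10500 ft.

10500 ft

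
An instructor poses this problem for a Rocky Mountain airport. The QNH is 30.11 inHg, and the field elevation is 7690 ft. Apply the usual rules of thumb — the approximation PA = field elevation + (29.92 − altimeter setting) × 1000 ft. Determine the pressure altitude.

Pressure correction = (29.92 − 30.11) × 1000 = -190 ft.
Pressure altitude = 7690 + (-190) = 7500 ft.

7500 ft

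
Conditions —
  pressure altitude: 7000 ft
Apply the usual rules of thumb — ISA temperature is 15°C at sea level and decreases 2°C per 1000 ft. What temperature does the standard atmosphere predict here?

ISA temperature = 15 − 2 × (7000/1000) = 15 − 14 = 1°C.

1°C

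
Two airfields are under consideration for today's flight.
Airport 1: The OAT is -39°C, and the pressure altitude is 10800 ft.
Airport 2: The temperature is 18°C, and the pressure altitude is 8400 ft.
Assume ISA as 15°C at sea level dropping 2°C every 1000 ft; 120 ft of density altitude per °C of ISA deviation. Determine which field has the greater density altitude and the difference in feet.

Airport 2 by 3864 ft

Airport 1: ISA temp = -6.6°C, deviation -32.4°C, DA = 10800 + 120 × (-32.4) = 6912 ft.
Airport 2: ISA temp = -1.8°C, deviation +19.8°C, DA = 8400 + 120 × 19.8 = 10776 ft.
Airport 2 is higher by 10776 − 6912 = 3864 ft.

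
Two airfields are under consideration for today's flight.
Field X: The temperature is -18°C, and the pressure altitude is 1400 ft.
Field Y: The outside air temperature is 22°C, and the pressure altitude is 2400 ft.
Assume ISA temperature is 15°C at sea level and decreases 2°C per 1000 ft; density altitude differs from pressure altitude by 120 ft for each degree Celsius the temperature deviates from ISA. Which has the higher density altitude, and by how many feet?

Field X: ISA temp = 12.2°C, deviation -30.2°C, DA = 1400 + 120 × (-30.2) = -2224 ft.
Field Y: ISA temp = 10.2°C, deviation +11.8°C, DA = 2400 + 120 × 11.8 = 3816 ft.
Field Y is higher by 3816 − (-2224) = 6040 ft.

Field Y by 6040 ft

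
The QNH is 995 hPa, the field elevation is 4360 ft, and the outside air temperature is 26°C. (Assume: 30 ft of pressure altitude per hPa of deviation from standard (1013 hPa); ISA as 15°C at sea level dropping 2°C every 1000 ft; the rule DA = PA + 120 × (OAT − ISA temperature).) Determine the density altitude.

7396 ft

Pressure altitude = 4360 + (1013 − 995) × 30 = 4360 + (+540) = 4900 ft.
ISA temperature at 4900 ft = 15 − 2 × (4900/1000) = 5.2°C.
ISA deviation = 26 − 5.2 = +20.8°C.
Density altitude = 4900 + 120 × (20.8) = 7396 ft.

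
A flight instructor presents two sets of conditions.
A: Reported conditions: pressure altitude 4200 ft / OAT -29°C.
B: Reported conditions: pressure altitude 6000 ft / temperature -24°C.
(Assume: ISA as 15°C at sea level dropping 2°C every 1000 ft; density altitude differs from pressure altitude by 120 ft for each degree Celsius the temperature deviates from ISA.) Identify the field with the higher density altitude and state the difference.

B by 2832 ft

A: ISA temp = 6.6°C, deviation -35.6°C, DA = 4200 + 120 × (-35.6) = -72 ft.
B: ISA temp = 3°C, deviation -27°C, DA = 6000 + 120 × (-27) = 2760 ft.
B is higher by 2760 − (-72) = 2832 ft.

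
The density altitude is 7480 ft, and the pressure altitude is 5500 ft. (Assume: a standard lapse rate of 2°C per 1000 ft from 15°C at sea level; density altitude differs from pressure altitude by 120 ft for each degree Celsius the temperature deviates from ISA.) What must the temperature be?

Density altitude − pressure altitude = 7480 − 5500 = +1980 ft.
At 120 ft/°C that is an ISA deviation of 1980/120 = +16.5°C.
ISA temperature at 5500 ft = 15 − 2 × (5500/1000) = 4°C.
OAT = ISA + deviation = 4 + (+16.5) = 20.5°C.

20.5°C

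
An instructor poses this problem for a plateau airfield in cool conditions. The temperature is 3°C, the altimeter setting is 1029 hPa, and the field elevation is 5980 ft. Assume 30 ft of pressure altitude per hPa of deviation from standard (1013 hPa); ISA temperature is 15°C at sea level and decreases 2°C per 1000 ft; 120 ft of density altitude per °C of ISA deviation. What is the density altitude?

5380 ft

Pressure altitude = 5980 + (1013 − 1029) × 30 = 5980 + (-480) = 5500 ft.
ISA temperature at 5500 ft = 15 − 2 × (5500/1000) = 4°C.
ISA deviation = 3 − 4 = -1°C.
Density altitude = 5500 + 120 × (-1) = 5380 ft.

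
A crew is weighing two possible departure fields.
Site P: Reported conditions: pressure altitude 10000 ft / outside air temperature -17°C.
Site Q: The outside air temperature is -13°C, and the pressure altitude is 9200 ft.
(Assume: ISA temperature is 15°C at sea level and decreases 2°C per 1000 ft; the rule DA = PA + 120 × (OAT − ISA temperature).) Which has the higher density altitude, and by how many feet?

Site P by 512 ft

Site P: ISA temp = -5°C, deviation -12°C, DA = 10000 + 120 × (-12) = 8560 ft.
Site Q: ISA temp = -3.4°C, deviation -9.6°C, DA = 9200 + 120 × (-9.6) = 8048 ft.
Site P is higher by 8560 − 8048 = 512 ft.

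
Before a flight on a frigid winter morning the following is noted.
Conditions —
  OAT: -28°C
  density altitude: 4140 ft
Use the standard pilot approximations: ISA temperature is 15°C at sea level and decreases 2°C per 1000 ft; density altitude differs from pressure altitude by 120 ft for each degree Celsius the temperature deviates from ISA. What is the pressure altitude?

7500 ft

DA = PA + 120 × (OAT − (15 − 2·PA/1000)) = PA + 120·OAT − 1800 + 0.24·PA = 1.24·PA + 120·OAT − 1800.
So 1.24·PA = 4140 − 120 × (-28) + 1800 = 9300.
PA = 9300 / 1.24 = 7500 ft.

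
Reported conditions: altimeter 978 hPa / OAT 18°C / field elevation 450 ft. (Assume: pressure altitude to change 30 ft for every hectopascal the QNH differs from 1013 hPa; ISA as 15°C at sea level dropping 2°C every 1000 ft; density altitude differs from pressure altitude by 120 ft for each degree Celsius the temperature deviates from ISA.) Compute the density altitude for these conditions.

Pressure altitude = 450 + (1013 − 978) × 30 = 450 + (+1050) = 1500 ft.
ISA temperature at 1500 ft = 15 − 2 × (1500/1000) = 12°C.
ISA deviation = 18 − 12 = +6°C.
Density altitude = 1500 + 120 × (6) = 2220 ft.

2220 ft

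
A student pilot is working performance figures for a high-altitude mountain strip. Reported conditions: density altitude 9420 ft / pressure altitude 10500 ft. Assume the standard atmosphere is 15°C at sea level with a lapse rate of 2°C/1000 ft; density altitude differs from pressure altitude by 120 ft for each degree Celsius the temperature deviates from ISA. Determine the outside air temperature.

-15°C

Density altitude − pressure altitude = 9420 − 10500 = -1080 ft.
At 120 ft/°C that is an ISA deviation of -1080/120 = -9°C.
ISA temperature at 10500 ft = 15 − 2 × (10500/1000) = -6°C.
OAT = ISA + deviation = -6 + (-9) = -15°C.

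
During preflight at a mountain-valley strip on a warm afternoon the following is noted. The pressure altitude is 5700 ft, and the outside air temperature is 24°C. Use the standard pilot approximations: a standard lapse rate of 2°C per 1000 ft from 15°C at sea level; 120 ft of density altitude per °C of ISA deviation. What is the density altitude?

ISA temperature at 5700 ft = 15 − 2 × (5700/1000) = 3.6°C.
ISA deviation = 24 − 3.6 = +20.4°C.
Density altitude = 5700 + 120 × (20.4) = 5700 + (+2448) = 8148 ft.

8148 ft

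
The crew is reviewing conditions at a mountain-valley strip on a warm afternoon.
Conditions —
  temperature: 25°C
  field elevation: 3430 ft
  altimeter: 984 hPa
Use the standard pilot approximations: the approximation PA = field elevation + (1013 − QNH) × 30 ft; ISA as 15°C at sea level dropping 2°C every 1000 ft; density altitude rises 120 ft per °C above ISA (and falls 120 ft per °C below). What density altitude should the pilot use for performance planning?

6532 ft

Pressure altitude = 3430 + (1013 − 984) × 30 = 3430 + (+870) = 4300 ft.
ISA temperature at 4300 ft = 15 − 2 × (4300/1000) = 6.4°C.
ISA deviation = 25 − 6.4 = +18.6°C.
Density altitude = 4300 + 120 × (18.6) = 6532 ft.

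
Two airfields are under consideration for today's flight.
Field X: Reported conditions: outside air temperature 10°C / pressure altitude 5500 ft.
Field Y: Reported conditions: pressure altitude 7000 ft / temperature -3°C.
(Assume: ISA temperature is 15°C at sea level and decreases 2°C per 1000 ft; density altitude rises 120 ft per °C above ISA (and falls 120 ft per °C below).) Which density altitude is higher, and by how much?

Field Y by 300 ft

Field X: ISA temp = 4°C, deviation +6°C, DA = 5500 + 120 × 6 = 6220 ft.
Field Y: ISA temp = 1°C, deviation -4°C, DA = 7000 + 120 × (-4) = 6520 ft.
Field Y is higher by 6520 − 6220 = 300 ft.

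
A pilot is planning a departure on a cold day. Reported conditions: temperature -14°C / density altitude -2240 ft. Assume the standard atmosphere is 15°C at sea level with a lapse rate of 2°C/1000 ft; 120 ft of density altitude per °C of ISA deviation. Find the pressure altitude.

1000 ft

DA = PA + 120 × (OAT − (15 − 2·PA/1000)) = PA + 120·OAT − 1800 + 0.24·PA = 1.24·PA + 120·OAT − 1800.
So 1.24·PA = -2240 − 120 × (-14) + 1800 = 1240.
PA = 1240 / 1.24 = 1000 ft.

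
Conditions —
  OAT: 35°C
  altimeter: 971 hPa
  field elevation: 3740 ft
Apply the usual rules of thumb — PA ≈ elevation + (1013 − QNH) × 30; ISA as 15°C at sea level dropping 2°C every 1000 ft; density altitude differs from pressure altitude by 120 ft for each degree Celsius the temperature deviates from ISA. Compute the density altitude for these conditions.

8600 ft

Pressure altitude = 3740 + (1013 − 971) × 30 = 3740 + (+1260) = 5000 ft.
ISA temperature at 5000 ft = 15 − 2 × (5000/1000) = 5°C.
ISA deviation = 35 − 5 = +30°C.
Density altitude = 5000 + 120 × (30) = 8600 ft.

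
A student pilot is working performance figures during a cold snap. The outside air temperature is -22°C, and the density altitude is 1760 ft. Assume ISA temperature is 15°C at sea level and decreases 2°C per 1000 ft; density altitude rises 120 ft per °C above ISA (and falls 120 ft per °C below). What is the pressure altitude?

DA = PA + 120 × (OAT − (15 − 2·PA/1000)) = PA + 120·OAT − 1800 + 0.24·PA = 1.24·PA + 120·OAT − 1800.
So 1.24·PA = 1760 − 120 × (-22) + 1800 = 6200.
PA = 6200 / 1.24 = 5000 ft.

5000 ft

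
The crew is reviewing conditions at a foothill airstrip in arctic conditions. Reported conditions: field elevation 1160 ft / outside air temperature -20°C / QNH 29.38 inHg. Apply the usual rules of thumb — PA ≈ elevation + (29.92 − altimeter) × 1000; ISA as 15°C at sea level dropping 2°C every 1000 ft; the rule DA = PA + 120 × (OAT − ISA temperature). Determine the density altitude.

-2092 ft

Pressure altitude = 1160 + (29.92 − 29.38) × 1000 = 1160 + (+540) = 1700 ft.
ISA temperature at 1700 ft = 15 − 2 × (1700/1000) = 11.6°C.
ISA deviation = -20 − 11.6 = -31.6°C.
Density altitude = 1700 + 120 × (-31.6) = -2092 ft.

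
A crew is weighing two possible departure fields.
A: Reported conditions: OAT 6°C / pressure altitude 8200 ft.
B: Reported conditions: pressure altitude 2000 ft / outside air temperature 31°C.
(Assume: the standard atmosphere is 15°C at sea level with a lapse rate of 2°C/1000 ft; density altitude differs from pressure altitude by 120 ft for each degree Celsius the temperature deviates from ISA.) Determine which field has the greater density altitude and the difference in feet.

A by 4688 ft

A: ISA temp = -1.4°C, deviation +7.4°C, DA = 8200 + 120 × 7.4 = 9088 ft.
B: ISA temp = 11°C, deviation +20°C, DA = 2000 + 120 × 20 = 4400 ft.
A is higher by 9088 − 4400 = 4688 ft.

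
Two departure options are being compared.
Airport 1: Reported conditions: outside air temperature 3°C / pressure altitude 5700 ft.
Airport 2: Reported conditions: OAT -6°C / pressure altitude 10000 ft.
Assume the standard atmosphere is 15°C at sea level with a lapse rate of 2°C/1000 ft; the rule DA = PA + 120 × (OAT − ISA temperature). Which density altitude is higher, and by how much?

Airport 1: ISA temp = 3.6°C, deviation -0.6°C, DA = 5700 + 120 × (-0.6) = 5628 ft.
Airport 2: ISA temp = -5°C, deviation -1°C, DA = 10000 + 120 × (-1) = 9880 ft.
Airport 2 is higher by 9880 − 5628 = 4252 ft.

Airport 2 by 4252 ft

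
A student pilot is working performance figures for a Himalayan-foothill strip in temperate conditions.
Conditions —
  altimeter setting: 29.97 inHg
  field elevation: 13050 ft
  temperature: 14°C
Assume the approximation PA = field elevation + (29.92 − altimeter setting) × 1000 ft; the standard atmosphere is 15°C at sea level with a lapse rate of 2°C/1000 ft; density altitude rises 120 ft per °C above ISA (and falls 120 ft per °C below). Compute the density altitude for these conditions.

16000 ft

Pressure altitude = 13050 + (29.92 − 29.97) × 1000 = 13050 + (-50) = 13000 ft.
ISA temperature at 13000 ft = 15 − 2 × (13000/1000) = -11°C.
ISA deviation = 14 − (-11) = +25°C.
Density altitude = 13000 + 120 × (25) = 16000 ft.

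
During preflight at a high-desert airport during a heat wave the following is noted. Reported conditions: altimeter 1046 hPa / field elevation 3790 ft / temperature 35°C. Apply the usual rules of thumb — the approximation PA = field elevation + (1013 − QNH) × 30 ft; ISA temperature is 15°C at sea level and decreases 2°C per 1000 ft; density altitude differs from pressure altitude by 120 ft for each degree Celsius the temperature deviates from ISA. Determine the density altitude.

Pressure altitude = 3790 + (1013 − 1046) × 30 = 3790 + (-990) = 2800 ft.
ISA temperature at 2800 ft = 15 − 2 × (2800/1000) = 9.4°C.
ISA deviation = 35 − 9.4 = +25.6°C.
Density altitude = 2800 + 120 × (25.6) = 5872 ft.

5872 ft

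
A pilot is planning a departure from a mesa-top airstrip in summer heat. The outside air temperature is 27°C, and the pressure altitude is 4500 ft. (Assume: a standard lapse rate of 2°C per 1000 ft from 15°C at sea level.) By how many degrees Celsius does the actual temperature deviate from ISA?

ISA temperature at 4500 ft = 15 − 2 × (4500/1000) = 6°C.
Deviation = OAT − ISA = 27 − 6 = +21°C.

ISA+21°C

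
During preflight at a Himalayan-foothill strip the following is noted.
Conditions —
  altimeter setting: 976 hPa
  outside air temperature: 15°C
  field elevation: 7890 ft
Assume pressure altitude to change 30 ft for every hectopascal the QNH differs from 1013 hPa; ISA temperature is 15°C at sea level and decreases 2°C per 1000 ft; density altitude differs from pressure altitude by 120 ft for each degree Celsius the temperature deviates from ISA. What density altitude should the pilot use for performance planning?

11160 ft

Pressure altitude = 7890 + (1013 − 976) × 30 = 7890 + (+1110) = 9000 ft.
ISA temperature at 9000 ft = 15 − 2 × (9000/1000) = -3°C.
ISA deviation = 15 − (-3) = +18°C.
Density altitude = 9000 + 120 × (18) = 11160 ft.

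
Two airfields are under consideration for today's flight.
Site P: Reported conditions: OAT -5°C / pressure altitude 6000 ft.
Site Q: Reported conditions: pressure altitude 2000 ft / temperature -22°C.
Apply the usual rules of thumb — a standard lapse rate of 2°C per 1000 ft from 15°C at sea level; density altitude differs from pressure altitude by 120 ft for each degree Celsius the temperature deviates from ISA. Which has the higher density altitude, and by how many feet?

Site P: ISA temp = 3°C, deviation -8°C, DA = 6000 + 120 × (-8) = 5040 ft.
Site Q: ISA temp = 11°C, deviation -33°C, DA = 2000 + 120 × (-33) = -1960 ft.
Site P is higher by 5040 − (-1960) = 7000 ft.

Site P by 7000 ft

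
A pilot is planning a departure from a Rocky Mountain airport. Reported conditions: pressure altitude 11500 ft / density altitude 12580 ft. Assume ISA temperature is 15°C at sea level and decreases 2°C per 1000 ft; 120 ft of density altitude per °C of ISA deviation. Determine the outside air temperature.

1°C

Density altitude − pressure altitude = 12580 − 11500 = +1080 ft.
At 120 ft/°C that is an ISA deviation of 1080/120 = +9°C.
ISA temperature at 11500 ft = 15 − 2 × (11500/1000) = -8°C.
OAT = ISA + deviation = -8 + (+9) = 1°C.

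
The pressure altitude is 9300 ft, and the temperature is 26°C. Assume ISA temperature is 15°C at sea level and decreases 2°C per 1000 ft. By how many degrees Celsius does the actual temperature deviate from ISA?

ISA temperature at 9300 ft = 15 − 2 × (9300/1000) = -3.6°C.
Deviation = OAT − ISA = 26 − (-3.6) = +29.6°C.

ISA+29.6°C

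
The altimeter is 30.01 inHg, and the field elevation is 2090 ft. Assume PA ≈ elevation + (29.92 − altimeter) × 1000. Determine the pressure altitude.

Pressure correction = (29.92 − 30.01) × 1000 = -90 ft.
Pressure altitude = 2090 + (-90) = 2000 ft.

2000 ft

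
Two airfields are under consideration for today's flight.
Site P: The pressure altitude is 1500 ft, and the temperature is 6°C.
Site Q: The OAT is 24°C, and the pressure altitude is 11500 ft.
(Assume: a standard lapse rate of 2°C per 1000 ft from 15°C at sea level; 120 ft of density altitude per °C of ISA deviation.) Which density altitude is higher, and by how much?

Site P: ISA temp = 12°C, deviation -6°C, DA = 1500 + 120 × (-6) = 780 ft.
Site Q: ISA temp = -8°C, deviation +32°C, DA = 11500 + 120 × 32 = 15340 ft.
Site Q is higher by 15340 − 780 = 14560 ft.

Site Q by 14560 ft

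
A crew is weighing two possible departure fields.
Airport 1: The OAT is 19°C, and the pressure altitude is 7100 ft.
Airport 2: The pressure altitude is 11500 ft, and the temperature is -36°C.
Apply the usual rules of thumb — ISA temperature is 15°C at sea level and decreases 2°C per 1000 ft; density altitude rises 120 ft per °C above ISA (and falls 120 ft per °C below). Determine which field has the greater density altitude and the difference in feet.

Airport 1 by 1144 ft

Airport 1: ISA temp = 0.8°C, deviation +18.2°C, DA = 7100 + 120 × 18.2 = 9284 ft.
Airport 2: ISA temp = -8°C, deviation -28°C, DA = 11500 + 120 × (-28) = 8140 ft.
Airport 1 is higher by 9284 − 8140 = 1144 ft.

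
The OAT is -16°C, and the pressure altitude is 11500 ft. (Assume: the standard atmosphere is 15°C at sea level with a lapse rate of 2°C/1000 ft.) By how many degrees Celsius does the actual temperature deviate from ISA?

ISA temperature at 11500 ft = 15 − 2 × (11500/1000) = -8°C.
Deviation = OAT − ISA = -16 − (-8) = -8°C.

ISA-8°C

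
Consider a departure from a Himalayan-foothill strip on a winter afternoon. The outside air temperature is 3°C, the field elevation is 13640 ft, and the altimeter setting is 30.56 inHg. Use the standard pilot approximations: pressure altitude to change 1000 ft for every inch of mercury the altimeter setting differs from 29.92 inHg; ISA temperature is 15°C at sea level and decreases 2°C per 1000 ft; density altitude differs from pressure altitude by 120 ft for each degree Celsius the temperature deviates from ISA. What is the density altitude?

14680 ft

Pressure altitude = 13640 + (29.92 − 30.56) × 1000 = 13640 + (-640) = 13000 ft.
ISA temperature at 13000 ft = 15 − 2 × (13000/1000) = -11°C.
ISA deviation = 3 − (-11) = +14°C.
Density altitude = 13000 + 120 × (14) = 14680 ft.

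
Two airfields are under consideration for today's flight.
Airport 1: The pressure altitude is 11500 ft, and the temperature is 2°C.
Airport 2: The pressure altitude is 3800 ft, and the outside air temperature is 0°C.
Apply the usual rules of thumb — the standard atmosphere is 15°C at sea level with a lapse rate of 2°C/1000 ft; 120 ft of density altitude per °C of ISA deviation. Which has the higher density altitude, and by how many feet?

Airport 1 by 9788 ft

Airport 1: ISA temp = -8°C, deviation +10°C, DA = 11500 + 120 × 10 = 12700 ft.
Airport 2: ISA temp = 7.4°C, deviation -7.4°C, DA = 3800 + 120 × (-7.4) = 2912 ft.
Airport 1 is higher by 12700 − 2912 = 9788 ft.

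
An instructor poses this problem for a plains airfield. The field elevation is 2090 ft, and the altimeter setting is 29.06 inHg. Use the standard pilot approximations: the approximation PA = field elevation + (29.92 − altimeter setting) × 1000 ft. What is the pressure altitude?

Pressure correction = (29.92 − 29.06) × 1000 = +860 ft.
Pressure altitude = 2090 + (+860) = 2950 ft.

2950 ft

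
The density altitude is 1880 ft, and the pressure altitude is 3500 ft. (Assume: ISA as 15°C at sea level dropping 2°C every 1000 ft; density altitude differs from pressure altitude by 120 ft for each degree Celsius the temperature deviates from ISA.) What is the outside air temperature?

Density altitude − pressure altitude = 1880 − 3500 = -1620 ft.
At 120 ft/°C that is an ISA deviation of -1620/120 = -13.5°C.
ISA temperature at 3500 ft = 15 − 2 × (3500/1000) = 8°C.
OAT = ISA + deviation = 8 + (-13.5) = -5.5°C.

-5.5°C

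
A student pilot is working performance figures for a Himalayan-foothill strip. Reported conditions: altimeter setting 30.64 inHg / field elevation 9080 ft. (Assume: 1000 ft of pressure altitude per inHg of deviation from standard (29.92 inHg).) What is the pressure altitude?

8360 ft

Pressure correction = (29.92 − 30.64) × 1000 = -720 ft.
Pressure altitude = 9080 + (-720) = 8360 ft.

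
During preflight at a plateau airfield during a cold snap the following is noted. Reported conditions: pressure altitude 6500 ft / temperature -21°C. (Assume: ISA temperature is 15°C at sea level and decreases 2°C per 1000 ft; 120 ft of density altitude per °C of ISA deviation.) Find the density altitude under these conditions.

ISA temperature at 6500 ft = 15 − 2 × (6500/1000) = 2°C.
ISA deviation = -21 − 2 = -23°C.
Density altitude = 6500 + 120 × (-23) = 6500 + (-2760) = 3740 ft.

3740 ft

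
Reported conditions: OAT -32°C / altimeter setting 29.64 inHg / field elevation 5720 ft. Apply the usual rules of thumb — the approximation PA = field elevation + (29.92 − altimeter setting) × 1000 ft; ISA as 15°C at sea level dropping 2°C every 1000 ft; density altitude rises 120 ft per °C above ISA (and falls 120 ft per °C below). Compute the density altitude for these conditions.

Pressure altitude = 5720 + (29.92 − 29.64) × 1000 = 5720 + (+280) = 6000 ft.
ISA temperature at 6000 ft = 15 − 2 × (6000/1000) = 3°C.
ISA deviation = -32 − 3 = -35°C.
Density altitude = 6000 + 120 × (-35) = 1800 ft.

1800 ft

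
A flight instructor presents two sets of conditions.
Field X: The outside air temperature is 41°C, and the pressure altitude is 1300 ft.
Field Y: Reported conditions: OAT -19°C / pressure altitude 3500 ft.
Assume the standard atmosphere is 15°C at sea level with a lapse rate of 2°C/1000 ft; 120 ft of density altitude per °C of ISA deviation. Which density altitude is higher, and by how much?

Field X: ISA temp = 12.4°C, deviation +28.6°C, DA = 1300 + 120 × 28.6 = 4732 ft.
Field Y: ISA temp = 8°C, deviation -27°C, DA = 3500 + 120 × (-27) = 260 ft.
Field X is higher by 4732 − 260 = 4472 ft.

Field X by 4472 ft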